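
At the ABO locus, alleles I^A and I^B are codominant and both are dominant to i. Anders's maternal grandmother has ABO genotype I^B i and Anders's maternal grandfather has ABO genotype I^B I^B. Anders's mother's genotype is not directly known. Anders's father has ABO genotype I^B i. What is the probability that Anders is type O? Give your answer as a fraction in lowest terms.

Anders's mother's ABO genotype from I^B i × I^B I^B: 1/2 I^B I^B, 1/2 I^B i.
Crossing each possibility with the father I^B i and summing P(type O): 1/2·0 + 1/2·1/4 = 1/8.

1/8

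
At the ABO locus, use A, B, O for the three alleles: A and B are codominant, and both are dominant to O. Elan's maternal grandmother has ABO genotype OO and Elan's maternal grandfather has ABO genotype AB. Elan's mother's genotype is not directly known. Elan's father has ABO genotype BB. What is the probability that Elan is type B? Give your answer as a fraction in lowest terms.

3/4

Elan's mother's ABO genotype from OO × AB: 1/2 AO, 1/2 BO.
Crossing each possibility with the father BB and summing P(type B): 1/2·1/2 + 1/2·1 = 3/4.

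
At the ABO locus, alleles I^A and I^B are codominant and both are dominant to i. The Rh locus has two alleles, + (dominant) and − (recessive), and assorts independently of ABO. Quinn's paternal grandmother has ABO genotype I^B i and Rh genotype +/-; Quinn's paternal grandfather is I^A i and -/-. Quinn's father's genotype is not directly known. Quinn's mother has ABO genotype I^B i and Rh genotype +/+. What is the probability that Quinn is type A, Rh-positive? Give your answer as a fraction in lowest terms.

Quinn's father's ABO genotype from I^B i × I^A i: 1/4 I^A I^B, 1/4 I^A i, 1/4 I^B i, 1/4 i i.
Crossing each possibility with the mother I^B i and summing P(type A): 1/4·1/4 + 1/4·1/4 + 1/4·0 + 1/4·0 = 1/8.
Similarly for Rh via the father's Rh distribution: P(Rh+) = 1.
Independent loci: 1/8 × 1 = 1/8.

1/8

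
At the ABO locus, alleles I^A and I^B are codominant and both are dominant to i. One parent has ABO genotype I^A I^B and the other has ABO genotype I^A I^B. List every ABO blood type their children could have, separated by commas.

A, B, AB

Gametes from I^A I^B × I^A I^B give offspring ABO genotypes I^A I^A, I^A I^B, I^B I^B, i.e. phenotypes A, B, AB.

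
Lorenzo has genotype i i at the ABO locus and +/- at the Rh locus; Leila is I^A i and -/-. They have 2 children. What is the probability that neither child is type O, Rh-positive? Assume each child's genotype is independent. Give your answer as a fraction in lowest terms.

9/16

ABO cross i i × I^A i → 1/2 O, 1/2 A.
Rh cross +/- × -/- → 1/2 Rh+, 1/2 Rh-; so P(type O, Rh-positive) = 1/2 × 1/2 = 1/4 per child.
P(not type O, Rh-positive) = 3/4 for one child; (3/4)^2 = 9/16.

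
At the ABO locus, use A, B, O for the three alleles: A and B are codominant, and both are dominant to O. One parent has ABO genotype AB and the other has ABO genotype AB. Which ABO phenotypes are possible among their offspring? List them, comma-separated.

Gametes from AB × AB give offspring ABO genotypes AA, AB, BB, i.e. phenotypes A, B, AB.

A, B, AB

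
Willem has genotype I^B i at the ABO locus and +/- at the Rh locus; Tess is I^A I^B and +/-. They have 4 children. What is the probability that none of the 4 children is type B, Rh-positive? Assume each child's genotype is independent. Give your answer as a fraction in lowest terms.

625/4096

ABO cross I^B i × I^A I^B → 1/4 A, 1/2 B, 1/4 AB.
Rh cross +/- × +/- → 3/4 Rh+, 1/4 Rh-; so P(type B, Rh-positive) = 1/2 × 3/4 = 3/8 per child.
P(not type B, Rh-positive) = 5/8 for one child; (5/8)^4 = 625/4096.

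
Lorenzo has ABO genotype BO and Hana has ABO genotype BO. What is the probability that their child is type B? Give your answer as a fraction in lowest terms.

3/4

ABO cross BO × BO → offspring phenotypes: 1/4 O, 3/4 B.
So P(type B) = 3/4.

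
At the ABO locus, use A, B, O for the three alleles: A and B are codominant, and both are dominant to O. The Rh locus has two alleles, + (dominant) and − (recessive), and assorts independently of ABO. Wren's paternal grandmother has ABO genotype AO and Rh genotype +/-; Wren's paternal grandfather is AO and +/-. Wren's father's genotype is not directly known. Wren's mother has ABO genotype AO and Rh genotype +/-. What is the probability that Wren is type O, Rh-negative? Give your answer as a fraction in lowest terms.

Wren's father's ABO genotype from AO × AO: 1/4 AA, 1/2 AO, 1/4 OO.
Crossing each possibility with the mother AO and summing P(type O): 1/4·0 + 1/2·1/4 + 1/4·1/2 = 1/4.
Similarly for Rh via the father's Rh distribution: P(Rh-) = 1/4.
Independent loci: 1/4 × 1/4 = 1/16.

1/16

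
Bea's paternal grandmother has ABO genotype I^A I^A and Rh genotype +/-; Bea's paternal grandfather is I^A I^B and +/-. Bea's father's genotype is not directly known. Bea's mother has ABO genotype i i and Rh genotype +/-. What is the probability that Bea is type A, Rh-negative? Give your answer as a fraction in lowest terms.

Bea's father's ABO genotype from I^A I^A × I^A I^B: 1/2 I^A I^A, 1/2 I^A I^B.
Crossing each possibility with the mother i i and summing P(type A): 1/2·1 + 1/2·1/2 = 3/4.
Similarly for Rh via the father's Rh distribution: P(Rh-) = 1/4.
Independent loci: 3/4 × 1/4 = 3/16.

3/16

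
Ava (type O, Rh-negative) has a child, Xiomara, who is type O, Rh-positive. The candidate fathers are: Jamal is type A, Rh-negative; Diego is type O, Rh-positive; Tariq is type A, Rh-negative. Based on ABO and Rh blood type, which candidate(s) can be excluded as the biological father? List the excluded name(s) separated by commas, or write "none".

Jamal, Tariq

A candidate is excluded only if no genotype consistent with his phenotype could produce a type O, Rh-positive child with a type O, Rh-negative mother.
Jamal (type A, Rh-): no genotype consistent with that phenotype can produce a type-O Rh+ child with a type-O mother.
Tariq (type A, Rh-): no genotype consistent with that phenotype can produce a type-O Rh+ child with a type-O mother.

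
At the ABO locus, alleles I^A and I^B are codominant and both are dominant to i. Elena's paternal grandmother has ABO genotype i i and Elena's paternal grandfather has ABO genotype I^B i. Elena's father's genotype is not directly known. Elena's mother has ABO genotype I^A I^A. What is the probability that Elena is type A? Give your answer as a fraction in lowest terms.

Elena's father's ABO genotype from i i × I^B i: 1/2 I^B i, 1/2 i i.
Crossing each possibility with the mother I^A I^A and summing P(type A): 1/2·1/2 + 1/2·1 = 3/4.

3/4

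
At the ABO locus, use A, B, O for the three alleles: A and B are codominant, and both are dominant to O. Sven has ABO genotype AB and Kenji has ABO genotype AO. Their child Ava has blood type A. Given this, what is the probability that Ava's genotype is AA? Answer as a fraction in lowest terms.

Cross AB × AO → 1/4 AA, 1/4 AB, 1/4 AO, 1/4 BO.
Type-A genotypes among offspring: AA (1/4), AO (1/4); total 1/2.
P(AA | type A) = (1/4) / (1/2) = 1/2.

1/2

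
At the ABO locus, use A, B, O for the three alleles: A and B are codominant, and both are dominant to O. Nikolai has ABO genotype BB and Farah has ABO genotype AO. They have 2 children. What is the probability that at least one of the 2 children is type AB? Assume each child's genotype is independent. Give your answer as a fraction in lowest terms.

ABO cross BB × AO → 1/2 B, 1/2 AB.
So P(type AB) = 1/2 per child.
P(none) = (1/2)^2 = 1/4; P(at least one) = 1 − 1/4 = 3/4.

3/4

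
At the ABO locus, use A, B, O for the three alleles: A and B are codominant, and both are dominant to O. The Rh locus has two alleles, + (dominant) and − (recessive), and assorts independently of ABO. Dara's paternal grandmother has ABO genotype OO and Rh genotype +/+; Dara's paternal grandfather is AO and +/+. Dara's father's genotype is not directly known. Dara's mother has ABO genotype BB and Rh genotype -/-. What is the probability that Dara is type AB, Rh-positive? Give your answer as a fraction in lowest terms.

Dara's father's ABO genotype from OO × AO: 1/2 AO, 1/2 OO.
Crossing each possibility with the mother BB and summing P(type AB): 1/2·1/2 + 1/2·0 = 1/4.
Similarly for Rh via the father's Rh distribution: P(Rh+) = 1.
Independent loci: 1/4 × 1 = 1/4.

1/4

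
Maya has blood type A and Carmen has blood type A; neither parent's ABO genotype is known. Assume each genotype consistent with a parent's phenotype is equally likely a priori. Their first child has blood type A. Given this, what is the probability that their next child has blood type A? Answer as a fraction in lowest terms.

Possible genotypes: Maya ∈ {AA, AO}; Carmen ∈ {AA, AO}.
Weight each parental genotype pair by prior × P(type-A child):
  AA × AA: posterior weight 4/15; P(next child type A) = 1.
  AA × AO: posterior weight 4/15; P(next child type A) = 1.
  AO × AA: posterior weight 4/15; P(next child type A) = 1.
  AO × AO: posterior weight 1/5; P(next child type A) = 3/4.
Weighted sum = 19/20.

19/20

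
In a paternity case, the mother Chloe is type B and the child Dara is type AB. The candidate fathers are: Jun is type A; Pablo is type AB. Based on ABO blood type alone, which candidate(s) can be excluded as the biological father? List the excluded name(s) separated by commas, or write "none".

A candidate is excluded only if no genotype consistent with his phenotype could produce a type AB child with a type B mother.
Every candidate has at least one consistent genotype combination, so none can be excluded.

none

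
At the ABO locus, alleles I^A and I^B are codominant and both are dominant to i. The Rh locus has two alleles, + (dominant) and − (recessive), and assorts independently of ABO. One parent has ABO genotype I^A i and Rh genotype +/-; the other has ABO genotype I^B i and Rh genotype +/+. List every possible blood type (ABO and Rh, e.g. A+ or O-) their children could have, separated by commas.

Gametes from I^A i × I^B i give offspring ABO genotypes I^A I^B, I^A i, I^B i, i i, i.e. phenotypes O, A, B, AB.
Rh cross +/- × +/+ → phenotypes Rh+.
Combining independently: O+, A+, B+, AB+.

O+, A+, B+, AB+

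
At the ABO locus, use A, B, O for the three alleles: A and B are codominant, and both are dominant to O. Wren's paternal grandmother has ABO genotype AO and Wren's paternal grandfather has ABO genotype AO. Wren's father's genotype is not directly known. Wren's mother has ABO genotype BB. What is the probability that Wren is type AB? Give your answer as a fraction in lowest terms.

1/2

Wren's father's ABO genotype from AO × AO: 1/4 AA, 1/2 AO, 1/4 OO.
Crossing each possibility with the mother BB and summing P(type AB): 1/4·1 + 1/2·1/2 + 1/4·0 = 1/2.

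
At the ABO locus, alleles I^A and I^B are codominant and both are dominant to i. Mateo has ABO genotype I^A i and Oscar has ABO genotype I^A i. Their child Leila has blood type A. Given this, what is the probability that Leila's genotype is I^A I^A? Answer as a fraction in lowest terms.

Cross I^A i × I^A i → 1/4 I^A I^A, 1/2 I^A i, 1/4 i i.
Type-A genotypes among offspring: I^A I^A (1/4), I^A i (1/2); total 3/4.
P(I^A I^A | type A) = (1/4) / (3/4) = 1/3.

1/3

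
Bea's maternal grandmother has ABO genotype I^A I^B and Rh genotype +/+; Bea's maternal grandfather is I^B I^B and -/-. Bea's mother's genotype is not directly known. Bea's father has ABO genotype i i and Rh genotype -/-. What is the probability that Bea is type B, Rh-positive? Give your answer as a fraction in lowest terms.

3/8

Bea's mother's ABO genotype from I^A I^B × I^B I^B: 1/2 I^A I^B, 1/2 I^B I^B.
Crossing each possibility with the father i i and summing P(type B): 1/2·1/2 + 1/2·1 = 3/4.
Similarly for Rh via the mother's Rh distribution: P(Rh+) = 1/2.
Independent loci: 3/4 × 1/2 = 3/8.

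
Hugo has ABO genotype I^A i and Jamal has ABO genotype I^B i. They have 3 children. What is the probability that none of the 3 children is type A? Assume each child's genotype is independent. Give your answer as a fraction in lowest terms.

27/64

ABO cross I^A i × I^B i → 1/4 O, 1/4 A, 1/4 B, 1/4 AB.
So P(type A) = 1/4 per child.
P(not type A) = 3/4 for one child; (3/4)^3 = 27/64.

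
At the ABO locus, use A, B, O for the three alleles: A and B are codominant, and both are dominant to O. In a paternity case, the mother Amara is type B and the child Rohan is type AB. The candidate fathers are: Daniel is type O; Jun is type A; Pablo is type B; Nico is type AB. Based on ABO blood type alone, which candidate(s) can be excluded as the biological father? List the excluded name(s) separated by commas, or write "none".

Daniel, Pablo

A candidate is excluded only if no genotype consistent with his phenotype could produce a type AB child with a type B mother.
Daniel (type O): no genotype consistent with that phenotype can produce a type-AB child with a type-B mother.
Pablo (type B): no genotype consistent with that phenotype can produce a type-AB child with a type-B mother.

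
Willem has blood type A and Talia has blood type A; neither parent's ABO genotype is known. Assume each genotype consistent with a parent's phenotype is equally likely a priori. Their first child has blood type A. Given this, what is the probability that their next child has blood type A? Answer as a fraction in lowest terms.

Possible genotypes: Willem ∈ {I^A I^A, I^A i}; Talia ∈ {I^A I^A, I^A i}.
Weight each parental genotype pair by prior × P(type-A child):
  I^A I^A × I^A I^A: posterior weight 4/15; P(next child type A) = 1.
  I^A I^A × I^A i: posterior weight 4/15; P(next child type A) = 1.
  I^A i × I^A I^A: posterior weight 4/15; P(next child type A) = 1.
  I^A i × I^A i: posterior weight 1/5; P(next child type A) = 3/4.
Weighted sum = 19/20.

19/20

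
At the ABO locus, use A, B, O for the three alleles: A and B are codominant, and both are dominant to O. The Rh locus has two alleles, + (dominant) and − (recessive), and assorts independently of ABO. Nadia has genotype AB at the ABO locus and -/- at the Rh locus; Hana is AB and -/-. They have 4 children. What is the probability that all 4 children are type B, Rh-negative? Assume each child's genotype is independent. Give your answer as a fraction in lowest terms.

ABO cross AB × AB → 1/4 A, 1/4 B, 1/2 AB.
Rh cross -/- × -/- → 1 Rh-; so P(type B, Rh-negative) = 1/4 × 1 = 1/4 per child.
All 4 independent: (1/4)^4 = 1/256.

1/256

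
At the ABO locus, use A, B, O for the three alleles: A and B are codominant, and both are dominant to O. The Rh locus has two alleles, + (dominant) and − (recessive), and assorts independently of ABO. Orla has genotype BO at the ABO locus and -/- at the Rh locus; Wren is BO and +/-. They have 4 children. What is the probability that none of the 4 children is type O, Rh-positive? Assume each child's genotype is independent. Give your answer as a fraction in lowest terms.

2401/4096

ABO cross BO × BO → 1/4 O, 3/4 B.
Rh cross -/- × +/- → 1/2 Rh+, 1/2 Rh-; so P(type O, Rh-positive) = 1/4 × 1/2 = 1/8 per child.
P(not type O, Rh-positive) = 7/8 for one child; (7/8)^4 = 2401/4096.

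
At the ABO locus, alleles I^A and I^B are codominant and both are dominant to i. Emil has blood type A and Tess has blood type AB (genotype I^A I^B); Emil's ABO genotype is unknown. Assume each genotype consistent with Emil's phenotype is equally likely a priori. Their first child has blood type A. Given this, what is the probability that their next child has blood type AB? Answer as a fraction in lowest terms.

Possible genotypes: Emil ∈ {I^A I^A, I^A i}; Tess ∈ {I^A I^B}.
Weight each parental genotype pair by prior × P(type-A child):
  I^A I^A × I^A I^B: posterior weight 1/2; P(next child type AB) = 1/2.
  I^A i × I^A I^B: posterior weight 1/2; P(next child type AB) = 1/4.
Weighted sum = 3/8.

3/8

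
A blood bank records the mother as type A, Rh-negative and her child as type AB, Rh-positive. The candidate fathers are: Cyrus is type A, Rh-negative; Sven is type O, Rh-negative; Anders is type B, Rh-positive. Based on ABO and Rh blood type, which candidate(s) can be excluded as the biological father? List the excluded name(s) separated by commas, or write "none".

A candidate is excluded only if no genotype consistent with his phenotype could produce a type AB, Rh-positive child with a type A, Rh-negative mother.
Cyrus (type A, Rh-): no genotype consistent with that phenotype can produce a type-AB Rh+ child with a type-A mother.
Sven (type O, Rh-): no genotype consistent with that phenotype can produce a type-AB Rh+ child with a type-A mother.

Cyrus, Sven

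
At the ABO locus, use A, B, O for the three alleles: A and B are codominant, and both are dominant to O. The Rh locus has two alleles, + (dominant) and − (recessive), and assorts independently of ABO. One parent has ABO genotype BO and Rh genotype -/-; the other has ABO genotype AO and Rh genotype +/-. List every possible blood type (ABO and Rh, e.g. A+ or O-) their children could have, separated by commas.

O+, O-, A+, A-, B+, B-, AB+, AB-

Gametes from BO × AO give offspring ABO genotypes AB, AO, BO, OO, i.e. phenotypes O, A, B, AB.
Rh cross -/- × +/- → phenotypes Rh+, Rh-.
Combining independently: O+, O-, A+, A-, B+, B-, AB+, AB-.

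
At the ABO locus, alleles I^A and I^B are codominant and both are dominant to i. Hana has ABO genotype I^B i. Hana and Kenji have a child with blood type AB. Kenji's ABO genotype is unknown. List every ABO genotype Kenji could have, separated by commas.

I^A I^A, I^A I^B, I^A i

For each candidate genotype of Kenji, check whether crossing it with I^B i can produce every observed child phenotype.
  I^A I^A → possible child types {A, AB} ✓
  I^A I^B → possible child types {A, B, AB} ✓
  I^A i → possible child types {O, A, B, AB} ✓
  I^B I^B → possible child types {B} ✗
  I^B i → possible child types {O, B} ✗
  i i → possible child types {O, B} ✗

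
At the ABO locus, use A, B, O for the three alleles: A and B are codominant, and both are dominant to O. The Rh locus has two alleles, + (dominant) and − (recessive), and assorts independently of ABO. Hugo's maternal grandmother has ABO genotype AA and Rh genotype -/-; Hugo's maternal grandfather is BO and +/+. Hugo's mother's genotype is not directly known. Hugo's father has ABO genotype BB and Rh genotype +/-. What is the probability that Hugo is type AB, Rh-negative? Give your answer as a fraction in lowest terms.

Hugo's mother's ABO genotype from AA × BO: 1/2 AB, 1/2 AO.
Crossing each possibility with the father BB and summing P(type AB): 1/2·1/2 + 1/2·1/2 = 1/2.
Similarly for Rh via the mother's Rh distribution: P(Rh-) = 1/4.
Independent loci: 1/2 × 1/4 = 1/8.

1/8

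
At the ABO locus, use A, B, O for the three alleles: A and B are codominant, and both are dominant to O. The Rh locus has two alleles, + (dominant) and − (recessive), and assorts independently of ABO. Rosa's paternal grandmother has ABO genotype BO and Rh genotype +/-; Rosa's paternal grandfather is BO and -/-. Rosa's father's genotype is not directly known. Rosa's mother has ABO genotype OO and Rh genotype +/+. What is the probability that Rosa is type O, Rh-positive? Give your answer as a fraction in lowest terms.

1/2

Rosa's father's ABO genotype from BO × BO: 1/4 BB, 1/2 BO, 1/4 OO.
Crossing each possibility with the mother OO and summing P(type O): 1/4·0 + 1/2·1/2 + 1/4·1 = 1/2.
Similarly for Rh via the father's Rh distribution: P(Rh+) = 1.
Independent loci: 1/2 × 1 = 1/2.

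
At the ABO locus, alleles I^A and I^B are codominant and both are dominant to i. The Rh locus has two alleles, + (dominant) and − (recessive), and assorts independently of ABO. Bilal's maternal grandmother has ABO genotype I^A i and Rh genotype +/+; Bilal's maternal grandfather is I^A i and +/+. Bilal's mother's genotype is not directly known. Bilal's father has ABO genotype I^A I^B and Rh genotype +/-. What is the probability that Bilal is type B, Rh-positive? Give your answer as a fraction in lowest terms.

Bilal's mother's ABO genotype from I^A i × I^A i: 1/4 I^A I^A, 1/2 I^A i, 1/4 i i.
Crossing each possibility with the father I^A I^B and summing P(type B): 1/4·0 + 1/2·1/4 + 1/4·1/2 = 1/4.
Similarly for Rh via the mother's Rh distribution: P(Rh+) = 1.
Independent loci: 1/4 × 1 = 1/4.

1/4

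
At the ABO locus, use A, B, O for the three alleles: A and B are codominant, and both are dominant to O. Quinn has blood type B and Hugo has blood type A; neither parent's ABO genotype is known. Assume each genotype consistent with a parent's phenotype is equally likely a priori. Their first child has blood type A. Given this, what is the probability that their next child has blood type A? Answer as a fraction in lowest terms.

Possible genotypes: Quinn ∈ {BB, BO}; Hugo ∈ {AA, AO}.
Weight each parental genotype pair by prior × P(type-A child):
  BO × AA: posterior weight 2/3; P(next child type A) = 1/2.
  BO × AO: posterior weight 1/3; P(next child type A) = 1/4.
Weighted sum = 5/12.

5/12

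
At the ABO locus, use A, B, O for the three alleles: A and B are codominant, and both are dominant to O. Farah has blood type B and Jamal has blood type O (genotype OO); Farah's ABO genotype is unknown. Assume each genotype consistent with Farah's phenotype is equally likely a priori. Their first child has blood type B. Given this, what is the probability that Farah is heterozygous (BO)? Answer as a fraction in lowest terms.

Possible genotypes: Farah ∈ {BB, BO}; Jamal ∈ {OO}.
Weight each parental genotype pair by prior × P(type-B child):
  BB × OO: posterior weight 2/3.
  BO × OO: posterior weight 1/3.
Sum the posterior weight over pairs where Farah is BO: 1/3.

1/3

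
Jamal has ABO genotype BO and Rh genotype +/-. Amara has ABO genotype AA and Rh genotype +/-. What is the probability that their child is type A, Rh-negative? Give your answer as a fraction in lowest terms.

1/8

ABO cross BO × AA → offspring phenotypes: 1/2 A, 1/2 AB.
Rh cross +/- × +/- → 3/4 Rh+, 1/4 Rh-.
Independent loci: P(type A, Rh-negative) = 1/2 × 1/4 = 1/8.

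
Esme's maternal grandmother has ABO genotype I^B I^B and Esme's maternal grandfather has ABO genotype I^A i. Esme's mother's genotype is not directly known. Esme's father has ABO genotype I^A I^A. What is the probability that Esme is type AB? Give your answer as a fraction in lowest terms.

1/2

Esme's mother's ABO genotype from I^B I^B × I^A i: 1/2 I^A I^B, 1/2 I^B i.
Crossing each possibility with the father I^A I^A and summing P(type AB): 1/2·1/2 + 1/2·1/2 = 1/2.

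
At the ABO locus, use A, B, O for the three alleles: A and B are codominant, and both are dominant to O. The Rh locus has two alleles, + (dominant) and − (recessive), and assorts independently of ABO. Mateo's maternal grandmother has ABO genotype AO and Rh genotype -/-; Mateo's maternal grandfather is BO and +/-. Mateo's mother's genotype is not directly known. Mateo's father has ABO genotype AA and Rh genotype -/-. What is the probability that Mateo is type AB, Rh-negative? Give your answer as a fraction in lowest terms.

3/16

Mateo's mother's ABO genotype from AO × BO: 1/4 AB, 1/4 AO, 1/4 BO, 1/4 OO.
Crossing each possibility with the father AA and summing P(type AB): 1/4·1/2 + 1/4·0 + 1/4·1/2 + 1/4·0 = 1/4.
Similarly for Rh via the mother's Rh distribution: P(Rh-) = 3/4.
Independent loci: 1/4 × 3/4 = 3/16.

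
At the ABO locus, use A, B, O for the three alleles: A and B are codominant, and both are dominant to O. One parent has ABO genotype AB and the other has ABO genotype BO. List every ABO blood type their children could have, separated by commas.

Gametes from AB × BO give offspring ABO genotypes AB, AO, BB, BO, i.e. phenotypes A, B, AB.

A, B, AB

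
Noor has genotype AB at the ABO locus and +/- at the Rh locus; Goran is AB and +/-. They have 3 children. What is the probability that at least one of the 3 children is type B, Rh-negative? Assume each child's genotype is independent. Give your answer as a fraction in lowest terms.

ABO cross AB × AB → 1/4 A, 1/4 B, 1/2 AB.
Rh cross +/- × +/- → 3/4 Rh+, 1/4 Rh-; so P(type B, Rh-negative) = 1/4 × 1/4 = 1/16 per child.
P(none) = (15/16)^3 = 3375/4096; P(at least one) = 1 − 3375/4096 = 721/4096.

721/4096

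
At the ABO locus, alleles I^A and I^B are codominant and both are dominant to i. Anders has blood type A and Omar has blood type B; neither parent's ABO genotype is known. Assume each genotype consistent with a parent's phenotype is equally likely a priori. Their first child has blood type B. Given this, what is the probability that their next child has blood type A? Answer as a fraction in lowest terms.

Possible genotypes: Anders ∈ {I^A I^A, I^A i}; Omar ∈ {I^B I^B, I^B i}.
Weight each parental genotype pair by prior × P(type-B child):
  I^A i × I^B I^B: posterior weight 2/3; P(next child type A) = 0.
  I^A i × I^B i: posterior weight 1/3; P(next child type A) = 1/4.
Weighted sum = 1/12.

1/12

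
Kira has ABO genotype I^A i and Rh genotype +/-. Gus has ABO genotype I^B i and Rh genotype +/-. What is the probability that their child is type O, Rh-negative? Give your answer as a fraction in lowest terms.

ABO cross I^A i × I^B i → offspring phenotypes: 1/4 O, 1/4 A, 1/4 B, 1/4 AB.
Rh cross +/- × +/- → 3/4 Rh+, 1/4 Rh-.
Independent loci: P(type O, Rh-negative) = 1/4 × 1/4 = 1/16.

1/16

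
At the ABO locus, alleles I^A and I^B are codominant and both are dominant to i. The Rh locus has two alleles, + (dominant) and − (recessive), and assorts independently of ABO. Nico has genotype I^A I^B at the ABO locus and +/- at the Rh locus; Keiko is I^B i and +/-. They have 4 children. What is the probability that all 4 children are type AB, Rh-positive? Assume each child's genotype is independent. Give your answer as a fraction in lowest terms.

ABO cross I^A I^B × I^B i → 1/4 A, 1/2 B, 1/4 AB.
Rh cross +/- × +/- → 3/4 Rh+, 1/4 Rh-; so P(type AB, Rh-positive) = 1/4 × 3/4 = 3/16 per child.
All 4 independent: (3/16)^4 = 81/65536.

81/65536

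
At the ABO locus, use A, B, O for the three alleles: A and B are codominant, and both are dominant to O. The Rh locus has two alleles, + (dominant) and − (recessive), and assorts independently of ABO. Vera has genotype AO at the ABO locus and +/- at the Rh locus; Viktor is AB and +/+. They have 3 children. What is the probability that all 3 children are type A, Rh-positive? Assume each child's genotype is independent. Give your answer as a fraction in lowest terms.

ABO cross AO × AB → 1/2 A, 1/4 B, 1/4 AB.
Rh cross +/- × +/+ → 1 Rh+; so P(type A, Rh-positive) = 1/2 × 1 = 1/2 per child.
All 3 independent: (1/2)^3 = 1/8.

1/8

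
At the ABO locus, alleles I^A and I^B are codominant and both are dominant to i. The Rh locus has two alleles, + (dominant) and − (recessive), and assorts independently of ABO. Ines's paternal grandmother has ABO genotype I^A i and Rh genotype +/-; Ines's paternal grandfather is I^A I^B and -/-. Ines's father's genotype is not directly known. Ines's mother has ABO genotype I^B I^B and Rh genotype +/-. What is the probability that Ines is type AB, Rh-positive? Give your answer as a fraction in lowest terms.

5/16

Ines's father's ABO genotype from I^A i × I^A I^B: 1/4 I^A I^A, 1/4 I^A I^B, 1/4 I^A i, 1/4 I^B i.
Crossing each possibility with the mother I^B I^B and summing P(type AB): 1/4·1 + 1/4·1/2 + 1/4·1/2 + 1/4·0 = 1/2.
Similarly for Rh via the father's Rh distribution: P(Rh+) = 5/8.
Independent loci: 1/2 × 5/8 = 5/16.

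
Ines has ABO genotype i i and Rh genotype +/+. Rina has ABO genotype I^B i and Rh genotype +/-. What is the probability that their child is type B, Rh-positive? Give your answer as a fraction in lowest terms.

ABO cross i i × I^B i → offspring phenotypes: 1/2 O, 1/2 B.
Rh cross +/+ × +/- → 1 Rh+.
Independent loci: P(type B, Rh-positive) = 1/2 × 1 = 1/2.

1/2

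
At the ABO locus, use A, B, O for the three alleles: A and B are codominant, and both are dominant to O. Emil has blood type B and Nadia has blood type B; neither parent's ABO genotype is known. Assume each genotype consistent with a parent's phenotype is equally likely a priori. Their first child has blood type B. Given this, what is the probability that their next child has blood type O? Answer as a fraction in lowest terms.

Possible genotypes: Emil ∈ {BB, BO}; Nadia ∈ {BB, BO}.
Weight each parental genotype pair by prior × P(type-B child):
  BB × BB: posterior weight 4/15; P(next child type O) = 0.
  BB × BO: posterior weight 4/15; P(next child type O) = 0.
  BO × BB: posterior weight 4/15; P(next child type O) = 0.
  BO × BO: posterior weight 1/5; P(next child type O) = 1/4.
Weighted sum = 1/20.

1/20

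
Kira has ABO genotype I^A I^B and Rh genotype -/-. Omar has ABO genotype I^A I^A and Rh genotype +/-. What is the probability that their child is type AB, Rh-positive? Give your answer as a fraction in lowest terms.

1/4

ABO cross I^A I^B × I^A I^A → offspring phenotypes: 1/2 A, 1/2 AB.
Rh cross -/- × +/- → 1/2 Rh+, 1/2 Rh-.
Independent loci: P(type AB, Rh-positive) = 1/2 × 1/2 = 1/4.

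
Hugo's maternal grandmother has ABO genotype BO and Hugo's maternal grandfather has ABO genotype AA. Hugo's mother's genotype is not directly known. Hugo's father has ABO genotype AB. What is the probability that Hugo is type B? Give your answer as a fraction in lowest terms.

1/4

Hugo's mother's ABO genotype from BO × AA: 1/2 AB, 1/2 AO.
Crossing each possibility with the father AB and summing P(type B): 1/2·1/4 + 1/2·1/4 = 1/4.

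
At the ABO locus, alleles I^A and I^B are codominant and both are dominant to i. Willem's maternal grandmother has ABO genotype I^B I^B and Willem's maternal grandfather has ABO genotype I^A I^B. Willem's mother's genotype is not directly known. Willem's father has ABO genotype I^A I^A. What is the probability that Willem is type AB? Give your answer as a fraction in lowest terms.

3/4

Willem's mother's ABO genotype from I^B I^B × I^A I^B: 1/2 I^A I^B, 1/2 I^B I^B.
Crossing each possibility with the father I^A I^A and summing P(type AB): 1/2·1/2 + 1/2·1 = 3/4.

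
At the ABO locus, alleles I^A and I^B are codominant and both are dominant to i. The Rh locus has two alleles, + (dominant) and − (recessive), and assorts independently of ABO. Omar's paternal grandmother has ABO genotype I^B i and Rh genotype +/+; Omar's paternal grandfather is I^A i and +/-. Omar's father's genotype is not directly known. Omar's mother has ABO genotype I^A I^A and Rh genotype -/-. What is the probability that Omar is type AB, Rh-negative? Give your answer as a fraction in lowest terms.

Omar's father's ABO genotype from I^B i × I^A i: 1/4 I^A I^B, 1/4 I^A i, 1/4 I^B i, 1/4 i i.
Crossing each possibility with the mother I^A I^A and summing P(type AB): 1/4·1/2 + 1/4·0 + 1/4·1/2 + 1/4·0 = 1/4.
Similarly for Rh via the father's Rh distribution: P(Rh-) = 1/4.
Independent loci: 1/4 × 1/4 = 1/16.

1/16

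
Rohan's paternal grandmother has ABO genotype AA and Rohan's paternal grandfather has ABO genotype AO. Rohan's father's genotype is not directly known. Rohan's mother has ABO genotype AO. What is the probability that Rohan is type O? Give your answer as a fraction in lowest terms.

Rohan's father's ABO genotype from AA × AO: 1/2 AA, 1/2 AO.
Crossing each possibility with the mother AO and summing P(type O): 1/2·0 + 1/2·1/4 = 1/8.

1/8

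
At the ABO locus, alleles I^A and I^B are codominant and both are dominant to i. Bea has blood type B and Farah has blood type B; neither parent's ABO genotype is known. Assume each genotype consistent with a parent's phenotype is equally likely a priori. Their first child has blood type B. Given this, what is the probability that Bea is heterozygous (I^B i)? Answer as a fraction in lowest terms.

7/15

Possible genotypes: Bea ∈ {I^B I^B, I^B i}; Farah ∈ {I^B I^B, I^B i}.
Weight each parental genotype pair by prior × P(type-B child):
  I^B I^B × I^B I^B: posterior weight 4/15.
  I^B I^B × I^B i: posterior weight 4/15.
  I^B i × I^B I^B: posterior weight 4/15.
  I^B i × I^B i: posterior weight 1/5.
Sum the posterior weight over pairs where Bea is I^B i: 7/15.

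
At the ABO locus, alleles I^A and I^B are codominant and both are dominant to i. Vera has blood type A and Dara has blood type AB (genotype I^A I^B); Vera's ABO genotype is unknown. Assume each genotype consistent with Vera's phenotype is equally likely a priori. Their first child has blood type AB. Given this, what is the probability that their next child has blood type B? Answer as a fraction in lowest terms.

Possible genotypes: Vera ∈ {I^A I^A, I^A i}; Dara ∈ {I^A I^B}.
Weight each parental genotype pair by prior × P(type-AB child):
  I^A I^A × I^A I^B: posterior weight 2/3; P(next child type B) = 0.
  I^A i × I^A I^B: posterior weight 1/3; P(next child type B) = 1/4.
Weighted sum = 1/12.

1/12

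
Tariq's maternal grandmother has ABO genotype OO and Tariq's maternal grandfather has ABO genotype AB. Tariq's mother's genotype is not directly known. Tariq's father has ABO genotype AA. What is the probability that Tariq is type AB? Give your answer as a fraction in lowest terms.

Tariq's mother's ABO genotype from OO × AB: 1/2 AO, 1/2 BO.
Crossing each possibility with the father AA and summing P(type AB): 1/2·0 + 1/2·1/2 = 1/4.

1/4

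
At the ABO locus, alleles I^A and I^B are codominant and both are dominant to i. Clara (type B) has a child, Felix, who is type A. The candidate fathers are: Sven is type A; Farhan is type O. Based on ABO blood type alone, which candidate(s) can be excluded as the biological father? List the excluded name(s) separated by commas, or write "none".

A candidate is excluded only if no genotype consistent with his phenotype could produce a type A child with a type B mother.
Farhan (type O): no genotype consistent with that phenotype can produce a type-A child with a type-B mother.

Farhan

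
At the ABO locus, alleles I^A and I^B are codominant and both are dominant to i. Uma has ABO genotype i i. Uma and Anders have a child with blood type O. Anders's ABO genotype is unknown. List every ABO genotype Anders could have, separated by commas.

For each candidate genotype of Anders, check whether crossing it with i i can produce every observed child phenotype.
  I^A I^A → possible child types {A} ✗
  I^A I^B → possible child types {A, B} ✗
  I^A i → possible child types {O, A} ✓
  I^B I^B → possible child types {B} ✗
  I^B i → possible child types {O, B} ✓
  i i → possible child types {O} ✓

I^A i, I^B i, i i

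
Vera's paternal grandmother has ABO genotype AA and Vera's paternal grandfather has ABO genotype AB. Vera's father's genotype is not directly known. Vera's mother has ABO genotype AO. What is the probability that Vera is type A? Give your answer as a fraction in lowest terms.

3/4

Vera's father's ABO genotype from AA × AB: 1/2 AA, 1/2 AB.
Crossing each possibility with the mother AO and summing P(type A): 1/2·1 + 1/2·1/2 = 3/4.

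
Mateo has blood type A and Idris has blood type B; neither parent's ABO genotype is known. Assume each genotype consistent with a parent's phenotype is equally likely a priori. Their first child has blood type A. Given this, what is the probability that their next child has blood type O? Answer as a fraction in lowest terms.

Possible genotypes: Mateo ∈ {I^A I^A, I^A i}; Idris ∈ {I^B I^B, I^B i}.
Weight each parental genotype pair by prior × P(type-A child):
  I^A I^A × I^B i: posterior weight 2/3; P(next child type O) = 0.
  I^A i × I^B i: posterior weight 1/3; P(next child type O) = 1/4.
Weighted sum = 1/12.

1/12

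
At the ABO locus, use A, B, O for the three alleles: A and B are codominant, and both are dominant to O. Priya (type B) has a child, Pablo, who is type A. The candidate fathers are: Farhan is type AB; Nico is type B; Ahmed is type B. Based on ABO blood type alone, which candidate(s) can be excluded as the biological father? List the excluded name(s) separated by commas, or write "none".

A candidate is excluded only if no genotype consistent with his phenotype could produce a type A child with a type B mother.
Nico (type B): no genotype consistent with that phenotype can produce a type-A child with a type-B mother.
Ahmed (type B): no genotype consistent with that phenotype can produce a type-A child with a type-B mother.

Nico, Ahmed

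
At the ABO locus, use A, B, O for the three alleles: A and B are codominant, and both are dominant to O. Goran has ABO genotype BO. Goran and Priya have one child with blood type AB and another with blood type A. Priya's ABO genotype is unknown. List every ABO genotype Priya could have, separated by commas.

AA, AB, AO

For each candidate genotype of Priya, check whether crossing it with BO can produce every observed child phenotype.
  AA → possible child types {A, AB} ✓
  AB → possible child types {A, B, AB} ✓
  AO → possible child types {O, A, B, AB} ✓
  BB → possible child types {B} ✗
  BO → possible child types {O, B} ✗
  OO → possible child types {O, B} ✗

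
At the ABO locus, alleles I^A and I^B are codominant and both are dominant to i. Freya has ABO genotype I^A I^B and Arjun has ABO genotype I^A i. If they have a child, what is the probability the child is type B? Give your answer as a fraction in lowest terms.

ABO cross I^A I^B × I^A i → offspring phenotypes: 1/2 A, 1/4 B, 1/4 AB.
So P(type B) = 1/4.

1/4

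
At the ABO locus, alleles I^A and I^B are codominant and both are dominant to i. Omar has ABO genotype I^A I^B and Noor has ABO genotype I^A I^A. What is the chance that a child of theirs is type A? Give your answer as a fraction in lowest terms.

1/2

ABO cross I^A I^B × I^A I^A → offspring phenotypes: 1/2 A, 1/2 AB.
So P(type A) = 1/2.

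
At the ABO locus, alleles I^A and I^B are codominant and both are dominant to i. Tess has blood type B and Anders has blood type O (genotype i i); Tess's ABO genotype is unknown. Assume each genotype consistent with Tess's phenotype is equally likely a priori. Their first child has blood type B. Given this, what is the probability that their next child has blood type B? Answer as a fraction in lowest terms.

5/6

Possible genotypes: Tess ∈ {I^B I^B, I^B i}; Anders ∈ {i i}.
Weight each parental genotype pair by prior × P(type-B child):
  I^B I^B × i i: posterior weight 2/3; P(next child type B) = 1.
  I^B i × i i: posterior weight 1/3; P(next child type B) = 1/2.
Weighted sum = 5/6.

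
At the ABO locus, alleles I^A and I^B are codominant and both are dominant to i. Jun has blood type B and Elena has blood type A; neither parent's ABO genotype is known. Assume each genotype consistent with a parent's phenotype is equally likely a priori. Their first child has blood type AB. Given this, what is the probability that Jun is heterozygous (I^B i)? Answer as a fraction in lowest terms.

Possible genotypes: Jun ∈ {I^B I^B, I^B i}; Elena ∈ {I^A I^A, I^A i}.
Weight each parental genotype pair by prior × P(type-AB child):
  I^B I^B × I^A I^A: posterior weight 4/9.
  I^B I^B × I^A i: posterior weight 2/9.
  I^B i × I^A I^A: posterior weight 2/9.
  I^B i × I^A i: posterior weight 1/9.
Sum the posterior weight over pairs where Jun is I^B i: 1/3.

1/3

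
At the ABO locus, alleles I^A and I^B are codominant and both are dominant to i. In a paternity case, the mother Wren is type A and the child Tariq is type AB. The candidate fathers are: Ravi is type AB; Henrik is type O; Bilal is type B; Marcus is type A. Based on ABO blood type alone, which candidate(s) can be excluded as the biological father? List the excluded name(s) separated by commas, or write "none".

A candidate is excluded only if no genotype consistent with his phenotype could produce a type AB child with a type A mother.
Henrik (type O): no genotype consistent with that phenotype can produce a type-AB child with a type-A mother.
Marcus (type A): no genotype consistent with that phenotype can produce a type-AB child with a type-A mother.

Henrik, Marcus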